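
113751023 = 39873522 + 73877501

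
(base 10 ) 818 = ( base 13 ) 4AC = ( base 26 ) 15c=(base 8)1462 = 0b1100110010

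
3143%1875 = 1268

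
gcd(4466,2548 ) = 14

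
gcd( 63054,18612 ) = 18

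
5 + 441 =446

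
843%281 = 0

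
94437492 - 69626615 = 24810877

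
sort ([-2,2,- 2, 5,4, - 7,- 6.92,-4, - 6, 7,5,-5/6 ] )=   [-7, - 6.92, - 6, - 4, - 2,- 2, -5/6,2, 4,  5,  5,7 ]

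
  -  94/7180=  - 47/3590 =- 0.01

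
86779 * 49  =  4252171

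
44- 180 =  - 136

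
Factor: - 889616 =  - 2^4*7^1*  13^2*47^1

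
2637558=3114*847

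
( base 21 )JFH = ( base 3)102221122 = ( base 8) 21007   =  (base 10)8711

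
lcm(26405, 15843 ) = 79215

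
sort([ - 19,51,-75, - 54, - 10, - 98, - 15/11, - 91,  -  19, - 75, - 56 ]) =[  -  98, - 91, - 75 , - 75, - 56, - 54, - 19, - 19,  -  10, - 15/11,51 ] 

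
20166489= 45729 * 441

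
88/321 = 88/321 = 0.27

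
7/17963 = 7/17963=0.00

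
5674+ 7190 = 12864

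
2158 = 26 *83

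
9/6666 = 3/2222 = 0.00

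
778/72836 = 389/36418 = 0.01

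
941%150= 41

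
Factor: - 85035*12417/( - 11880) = 2^( - 3 )*3^( - 1)*11^(-1 )*4139^1*5669^1 = 23463991/264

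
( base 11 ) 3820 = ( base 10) 4983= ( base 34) 4AJ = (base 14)1b5d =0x1377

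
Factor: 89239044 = 2^2 * 3^1 * 7436587^1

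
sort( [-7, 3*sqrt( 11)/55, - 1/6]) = [ - 7,-1/6 , 3*sqrt ( 11 )/55 ]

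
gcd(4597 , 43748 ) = 1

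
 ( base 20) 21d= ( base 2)1101000001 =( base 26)161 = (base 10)833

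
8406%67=31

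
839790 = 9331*90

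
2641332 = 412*6411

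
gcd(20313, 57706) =61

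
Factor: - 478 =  - 2^1 * 239^1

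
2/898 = 1/449 = 0.00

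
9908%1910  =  358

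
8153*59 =481027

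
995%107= 32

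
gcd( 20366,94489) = 1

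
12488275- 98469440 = - 85981165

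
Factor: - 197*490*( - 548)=52898440 = 2^3 * 5^1 *7^2*137^1*197^1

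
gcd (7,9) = 1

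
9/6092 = 9/6092 = 0.00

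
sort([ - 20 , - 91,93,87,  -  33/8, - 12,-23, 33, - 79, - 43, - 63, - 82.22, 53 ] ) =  [ - 91, - 82.22, - 79, - 63, - 43, - 23, - 20,-12,- 33/8,33,53,87, 93]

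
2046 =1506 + 540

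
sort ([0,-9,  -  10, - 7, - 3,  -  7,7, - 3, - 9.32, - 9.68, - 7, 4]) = [-10, - 9.68, - 9.32  , - 9, - 7, - 7, - 7, - 3, - 3 , 0, 4 , 7] 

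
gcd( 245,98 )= 49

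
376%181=14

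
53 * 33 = 1749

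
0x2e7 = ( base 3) 1000112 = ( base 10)743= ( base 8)1347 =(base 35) L8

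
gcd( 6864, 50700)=156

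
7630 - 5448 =2182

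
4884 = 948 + 3936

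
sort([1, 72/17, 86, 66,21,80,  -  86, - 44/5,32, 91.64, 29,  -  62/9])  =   [ - 86, - 44/5, -62/9, 1, 72/17, 21,29,  32, 66 , 80, 86, 91.64 ]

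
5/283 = 5/283  =  0.02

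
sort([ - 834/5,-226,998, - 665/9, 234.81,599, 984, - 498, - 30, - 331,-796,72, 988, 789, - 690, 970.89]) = [ - 796, - 690, - 498 , - 331,  -  226, - 834/5, - 665/9,- 30, 72, 234.81, 599 , 789, 970.89, 984, 988, 998]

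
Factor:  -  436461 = -3^1*145487^1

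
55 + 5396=5451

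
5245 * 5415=28401675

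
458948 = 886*518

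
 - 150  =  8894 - 9044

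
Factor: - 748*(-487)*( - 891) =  - 324569916 = - 2^2*3^4*11^2*17^1*487^1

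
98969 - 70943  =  28026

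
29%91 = 29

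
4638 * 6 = 27828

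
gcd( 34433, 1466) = 1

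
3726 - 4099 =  - 373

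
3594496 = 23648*152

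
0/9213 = 0  =  0.00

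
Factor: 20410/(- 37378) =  - 10205/18689 = - 5^1*11^( - 1)*13^1 * 157^1*1699^(  -  1 ) 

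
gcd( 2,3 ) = 1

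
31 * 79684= 2470204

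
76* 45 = 3420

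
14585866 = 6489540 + 8096326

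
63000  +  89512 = 152512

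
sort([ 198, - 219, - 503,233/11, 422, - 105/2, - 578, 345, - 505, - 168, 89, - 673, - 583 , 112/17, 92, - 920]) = [ - 920, - 673,-583, -578, - 505, - 503,-219, - 168 , - 105/2 , 112/17,233/11 , 89,  92, 198,  345,422]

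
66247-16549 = 49698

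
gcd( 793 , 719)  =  1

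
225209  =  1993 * 113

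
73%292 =73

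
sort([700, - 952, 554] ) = [ - 952, 554, 700]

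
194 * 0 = 0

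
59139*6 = 354834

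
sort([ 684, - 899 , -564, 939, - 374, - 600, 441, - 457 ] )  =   [ - 899 , - 600,  -  564,- 457, - 374, 441,684,939 ]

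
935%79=66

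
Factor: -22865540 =-2^2*5^1*149^1*7673^1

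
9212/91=101 + 3/13 = 101.23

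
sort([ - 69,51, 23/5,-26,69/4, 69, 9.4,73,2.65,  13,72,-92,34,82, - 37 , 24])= [ - 92,-69, - 37, - 26 , 2.65, 23/5, 9.4,13 , 69/4, 24,34,51,69,72,73,82]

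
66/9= 7  +  1/3 = 7.33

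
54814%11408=9182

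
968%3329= 968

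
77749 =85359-7610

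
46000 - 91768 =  - 45768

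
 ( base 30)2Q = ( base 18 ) 4e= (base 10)86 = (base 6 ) 222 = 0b1010110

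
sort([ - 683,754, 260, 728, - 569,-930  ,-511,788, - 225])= [ - 930 , - 683,  -  569, - 511, - 225,260  ,  728,754,  788 ] 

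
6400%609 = 310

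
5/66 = 5/66 = 0.08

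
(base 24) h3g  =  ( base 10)9880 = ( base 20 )14e0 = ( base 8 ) 23230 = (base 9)14487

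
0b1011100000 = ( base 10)736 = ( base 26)128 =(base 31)NN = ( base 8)1340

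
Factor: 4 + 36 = 40 = 2^3*5^1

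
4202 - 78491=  - 74289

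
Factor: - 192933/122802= - 663/422 =-2^(  -  1 )*3^1*13^1*17^1*211^(  -  1) 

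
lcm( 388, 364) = 35308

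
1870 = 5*374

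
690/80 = 8  +  5/8 = 8.62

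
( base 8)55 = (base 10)45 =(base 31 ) 1E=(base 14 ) 33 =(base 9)50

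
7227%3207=813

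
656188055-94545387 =561642668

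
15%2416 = 15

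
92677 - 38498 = 54179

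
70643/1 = 70643 =70643.00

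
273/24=11 + 3/8 = 11.38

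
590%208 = 174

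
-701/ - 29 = 24 + 5/29 = 24.17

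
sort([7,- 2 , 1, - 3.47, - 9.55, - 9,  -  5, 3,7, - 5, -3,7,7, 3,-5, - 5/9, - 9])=[ - 9.55 ,  -  9, - 9, - 5,  -  5,-5, - 3.47,  -  3, - 2,-5/9, 1, 3, 3, 7, 7, 7,  7]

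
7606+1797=9403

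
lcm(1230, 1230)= 1230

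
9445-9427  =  18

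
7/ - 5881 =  -7/5881 = - 0.00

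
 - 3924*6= -23544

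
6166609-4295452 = 1871157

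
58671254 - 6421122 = 52250132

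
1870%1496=374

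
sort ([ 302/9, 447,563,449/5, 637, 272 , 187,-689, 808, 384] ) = [ - 689,302/9,449/5,187, 272, 384,447, 563, 637, 808 ] 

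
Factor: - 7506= - 2^1*3^3*139^1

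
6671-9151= -2480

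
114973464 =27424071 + 87549393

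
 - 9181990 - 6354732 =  - 15536722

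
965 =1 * 965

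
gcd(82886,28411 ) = 1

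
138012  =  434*318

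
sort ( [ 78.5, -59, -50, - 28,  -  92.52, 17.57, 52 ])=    [ - 92.52, - 59, - 50, - 28, 17.57, 52, 78.5 ]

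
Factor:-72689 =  - 72689^1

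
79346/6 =13224 + 1/3  =  13224.33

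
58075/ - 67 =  -58075/67 = - 866.79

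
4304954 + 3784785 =8089739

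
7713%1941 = 1890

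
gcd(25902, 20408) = 2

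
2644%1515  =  1129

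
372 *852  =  316944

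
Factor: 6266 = 2^1 * 13^1* 241^1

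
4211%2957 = 1254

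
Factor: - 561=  - 3^1*11^1*17^1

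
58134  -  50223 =7911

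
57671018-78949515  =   -21278497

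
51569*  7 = 360983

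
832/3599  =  832/3599 = 0.23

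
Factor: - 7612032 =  - 2^7 * 3^1*43^1*461^1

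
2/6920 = 1/3460=   0.00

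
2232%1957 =275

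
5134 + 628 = 5762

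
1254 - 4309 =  - 3055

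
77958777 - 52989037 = 24969740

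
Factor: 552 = 2^3*3^1*23^1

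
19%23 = 19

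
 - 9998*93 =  - 929814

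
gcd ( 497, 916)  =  1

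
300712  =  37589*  8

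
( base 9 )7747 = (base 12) 3381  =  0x1651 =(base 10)5713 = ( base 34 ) 4w1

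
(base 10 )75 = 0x4B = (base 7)135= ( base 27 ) 2L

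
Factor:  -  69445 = -5^1*17^1*19^1*43^1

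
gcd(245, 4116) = 49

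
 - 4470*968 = -4326960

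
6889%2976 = 937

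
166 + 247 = 413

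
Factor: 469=7^1*67^1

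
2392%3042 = 2392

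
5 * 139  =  695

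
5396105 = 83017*65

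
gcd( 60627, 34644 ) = 8661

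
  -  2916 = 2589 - 5505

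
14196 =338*42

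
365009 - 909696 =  - 544687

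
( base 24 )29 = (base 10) 57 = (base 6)133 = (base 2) 111001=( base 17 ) 36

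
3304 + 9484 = 12788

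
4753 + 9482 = 14235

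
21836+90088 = 111924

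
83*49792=4132736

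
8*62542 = 500336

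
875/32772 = 875/32772 =0.03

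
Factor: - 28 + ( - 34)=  - 62 = - 2^1*31^1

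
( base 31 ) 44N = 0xF97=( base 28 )52F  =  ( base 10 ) 3991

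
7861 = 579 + 7282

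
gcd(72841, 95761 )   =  1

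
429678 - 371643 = 58035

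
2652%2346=306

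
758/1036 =379/518 = 0.73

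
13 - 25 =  -12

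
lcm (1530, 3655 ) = 65790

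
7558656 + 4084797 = 11643453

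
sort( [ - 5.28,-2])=[-5.28, - 2] 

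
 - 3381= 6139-9520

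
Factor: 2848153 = 7^1*11^1*47^1*787^1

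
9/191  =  9/191 = 0.05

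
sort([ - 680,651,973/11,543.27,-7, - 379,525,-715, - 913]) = [ - 913, - 715, - 680 ,-379, - 7,973/11,525, 543.27,651]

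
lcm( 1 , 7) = 7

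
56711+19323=76034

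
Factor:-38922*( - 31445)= 1223902290 =2^1*3^1*5^1*13^1*19^1*331^1 * 499^1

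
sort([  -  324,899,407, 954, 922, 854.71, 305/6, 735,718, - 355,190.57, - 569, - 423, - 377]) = [-569,-423 , - 377, - 355,  -  324, 305/6,190.57,  407,718,735,854.71, 899, 922, 954 ]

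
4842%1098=450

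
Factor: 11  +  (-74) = -3^2*7^1 = -63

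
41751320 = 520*80291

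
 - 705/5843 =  - 1 + 5138/5843 = - 0.12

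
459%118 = 105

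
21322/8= 2665 + 1/4 = 2665.25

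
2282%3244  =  2282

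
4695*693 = 3253635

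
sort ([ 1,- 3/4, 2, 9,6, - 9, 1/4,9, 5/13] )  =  [ -9, - 3/4, 1/4, 5/13,1, 2,6, 9 , 9 ]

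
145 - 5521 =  - 5376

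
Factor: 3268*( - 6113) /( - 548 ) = 19^1 * 43^1*137^( - 1)*6113^1 = 4994321/137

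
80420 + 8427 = 88847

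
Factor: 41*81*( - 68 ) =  - 2^2*3^4*17^1 * 41^1 = - 225828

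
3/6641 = 3/6641 = 0.00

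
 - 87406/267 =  - 328 + 170/267 = - 327.36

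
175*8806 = 1541050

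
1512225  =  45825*33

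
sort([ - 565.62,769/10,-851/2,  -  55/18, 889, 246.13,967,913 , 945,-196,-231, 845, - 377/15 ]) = [-565.62, - 851/2,  -  231, - 196 ,-377/15,-55/18,769/10,246.13,845, 889,913, 945,  967]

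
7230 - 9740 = - 2510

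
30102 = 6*5017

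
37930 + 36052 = 73982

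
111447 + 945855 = 1057302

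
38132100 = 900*42369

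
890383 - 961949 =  - 71566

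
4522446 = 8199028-3676582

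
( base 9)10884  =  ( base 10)7285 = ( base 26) AK5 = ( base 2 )1110001110101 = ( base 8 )16165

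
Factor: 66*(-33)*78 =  - 2^2*3^3*11^2*13^1 =- 169884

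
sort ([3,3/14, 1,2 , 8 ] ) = [3/14,1, 2,3,8 ] 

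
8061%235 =71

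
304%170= 134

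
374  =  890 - 516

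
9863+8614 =18477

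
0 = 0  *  852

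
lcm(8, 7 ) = 56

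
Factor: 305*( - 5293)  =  - 1614365   =  - 5^1*61^1*67^1*79^1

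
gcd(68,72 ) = 4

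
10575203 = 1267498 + 9307705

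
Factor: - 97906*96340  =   - 9432264040 = - 2^3*5^1*4817^1*48953^1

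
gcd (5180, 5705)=35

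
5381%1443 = 1052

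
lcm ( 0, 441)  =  0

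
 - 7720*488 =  - 3767360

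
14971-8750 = 6221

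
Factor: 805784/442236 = 201446/110559= 2^1 *3^(-1 )*7^1*137^( - 1)*269^( - 1)*14389^1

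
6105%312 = 177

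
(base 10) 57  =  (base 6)133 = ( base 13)45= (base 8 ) 71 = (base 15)3C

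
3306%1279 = 748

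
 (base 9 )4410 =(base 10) 3249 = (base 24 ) 5f9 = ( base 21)77F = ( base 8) 6261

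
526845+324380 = 851225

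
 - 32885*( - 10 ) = 328850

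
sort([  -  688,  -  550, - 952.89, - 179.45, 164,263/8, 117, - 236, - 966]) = [-966,  -  952.89, - 688, - 550,-236,  -  179.45, 263/8,117, 164 ] 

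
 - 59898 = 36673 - 96571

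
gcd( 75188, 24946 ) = 2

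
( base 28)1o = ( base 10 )52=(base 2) 110100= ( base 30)1m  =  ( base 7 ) 103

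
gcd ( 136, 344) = 8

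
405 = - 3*( - 135)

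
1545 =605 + 940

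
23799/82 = 23799/82 = 290.23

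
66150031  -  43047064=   23102967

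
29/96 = 29/96  =  0.30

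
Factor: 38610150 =2^1 * 3^1 * 5^2*257401^1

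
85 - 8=77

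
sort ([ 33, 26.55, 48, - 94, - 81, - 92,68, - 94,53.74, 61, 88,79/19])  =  [ - 94,  -  94, - 92, - 81 , 79/19, 26.55, 33,48,53.74,61 , 68, 88] 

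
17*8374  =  142358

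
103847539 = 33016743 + 70830796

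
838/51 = 16 + 22/51 = 16.43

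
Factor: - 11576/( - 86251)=2^3*11^( - 1 )*1447^1*7841^( - 1 )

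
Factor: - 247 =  - 13^1*19^1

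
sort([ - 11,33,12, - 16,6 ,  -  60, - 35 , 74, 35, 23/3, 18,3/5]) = [ - 60, - 35, - 16, - 11,  3/5,6, 23/3,  12,18, 33 , 35,74] 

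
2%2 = 0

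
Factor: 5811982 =2^1*11^1*67^1*3943^1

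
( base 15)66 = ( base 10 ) 96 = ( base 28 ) 3C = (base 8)140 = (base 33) 2u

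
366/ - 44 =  - 183/22 = - 8.32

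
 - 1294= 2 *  ( - 647 ) 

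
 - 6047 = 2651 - 8698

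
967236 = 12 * 80603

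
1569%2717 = 1569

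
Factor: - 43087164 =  - 2^2*3^1  *67^1 * 53591^1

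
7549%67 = 45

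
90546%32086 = 26374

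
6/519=2/173 = 0.01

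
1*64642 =64642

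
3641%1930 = 1711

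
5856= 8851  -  2995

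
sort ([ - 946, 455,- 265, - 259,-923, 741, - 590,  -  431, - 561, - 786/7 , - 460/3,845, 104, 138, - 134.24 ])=[ - 946, - 923, - 590, - 561, - 431, - 265, -259, - 460/3, - 134.24, - 786/7, 104, 138,455, 741, 845] 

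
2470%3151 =2470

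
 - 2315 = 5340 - 7655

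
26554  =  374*71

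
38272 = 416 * 92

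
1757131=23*76397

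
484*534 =258456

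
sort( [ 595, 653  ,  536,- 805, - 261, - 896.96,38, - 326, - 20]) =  [ - 896.96, - 805 ,-326, - 261,-20,  38 , 536,595, 653]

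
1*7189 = 7189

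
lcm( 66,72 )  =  792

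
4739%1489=272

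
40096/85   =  471 + 61/85= 471.72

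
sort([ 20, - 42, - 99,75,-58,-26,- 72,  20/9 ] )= [-99, - 72,-58,-42,- 26, 20/9, 20,75]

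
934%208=102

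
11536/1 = 11536 = 11536.00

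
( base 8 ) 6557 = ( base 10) 3439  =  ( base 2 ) 110101101111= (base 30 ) 3oj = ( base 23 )6bc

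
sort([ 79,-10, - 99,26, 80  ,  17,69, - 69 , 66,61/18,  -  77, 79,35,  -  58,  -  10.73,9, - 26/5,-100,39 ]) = [- 100, - 99, - 77, - 69,- 58, -10.73, - 10, - 26/5,61/18,9,17,26,35,39 , 66,69, 79,79 , 80] 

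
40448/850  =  20224/425 = 47.59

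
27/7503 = 9/2501 = 0.00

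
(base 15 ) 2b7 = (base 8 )1156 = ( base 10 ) 622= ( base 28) M6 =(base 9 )761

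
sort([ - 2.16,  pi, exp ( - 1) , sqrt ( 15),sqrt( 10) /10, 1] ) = [-2.16, sqrt( 10 )/10, exp( - 1 ), 1,pi,sqrt(15) ] 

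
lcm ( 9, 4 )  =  36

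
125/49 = 125/49  =  2.55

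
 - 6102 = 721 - 6823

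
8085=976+7109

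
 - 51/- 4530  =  17/1510= 0.01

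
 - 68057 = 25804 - 93861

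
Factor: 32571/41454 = 2^( -1 )*7^ ( - 1)*11^1 =11/14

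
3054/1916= 1  +  569/958  =  1.59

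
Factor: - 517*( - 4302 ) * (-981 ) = - 2^1*3^4*11^1 *47^1 *109^1*239^1= -2181875454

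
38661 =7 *5523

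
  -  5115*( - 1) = 5115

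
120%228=120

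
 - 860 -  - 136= - 724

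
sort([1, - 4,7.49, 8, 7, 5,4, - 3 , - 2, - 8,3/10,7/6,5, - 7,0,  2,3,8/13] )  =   [-8, - 7, - 4, - 3, - 2, 0,3/10,8/13,1,  7/6,  2,3,4 , 5  ,  5,7,7.49, 8]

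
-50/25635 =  - 10/5127 = - 0.00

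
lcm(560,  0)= 0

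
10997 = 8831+2166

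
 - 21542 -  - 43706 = 22164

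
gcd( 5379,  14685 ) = 33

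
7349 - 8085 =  - 736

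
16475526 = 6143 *2682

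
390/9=130/3 = 43.33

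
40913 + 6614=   47527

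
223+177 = 400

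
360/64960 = 9/1624= 0.01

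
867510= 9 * 96390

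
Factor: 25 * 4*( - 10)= - 1000 =- 2^3 *5^3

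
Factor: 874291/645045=3^( - 1)*5^(-1 )*11^1*43003^ ( - 1 )*79481^1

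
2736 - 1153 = 1583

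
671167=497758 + 173409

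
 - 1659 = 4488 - 6147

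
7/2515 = 7/2515 = 0.00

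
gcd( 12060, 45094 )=2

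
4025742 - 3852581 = 173161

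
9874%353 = 343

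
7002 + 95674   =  102676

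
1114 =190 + 924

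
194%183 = 11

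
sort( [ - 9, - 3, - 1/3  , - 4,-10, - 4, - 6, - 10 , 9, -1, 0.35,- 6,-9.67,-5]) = [-10,-10, -9.67, - 9, - 6, - 6 , -5, -4, - 4, -3, - 1, -1/3,0.35,  9]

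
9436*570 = 5378520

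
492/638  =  246/319 = 0.77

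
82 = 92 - 10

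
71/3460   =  71/3460 = 0.02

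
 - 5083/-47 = 5083/47 = 108.15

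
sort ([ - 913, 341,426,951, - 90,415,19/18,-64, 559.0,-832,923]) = [ - 913,-832, - 90,-64,19/18, 341,415,426,  559.0,  923,951]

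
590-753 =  - 163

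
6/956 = 3/478 = 0.01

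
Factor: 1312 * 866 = 2^6*41^1*433^1 = 1136192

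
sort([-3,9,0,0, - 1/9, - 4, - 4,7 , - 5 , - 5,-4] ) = [ - 5, - 5, - 4 , - 4, - 4, - 3, - 1/9, 0,0,7,9 ]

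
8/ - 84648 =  - 1/10581 = - 0.00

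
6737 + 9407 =16144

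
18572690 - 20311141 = -1738451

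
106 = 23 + 83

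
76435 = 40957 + 35478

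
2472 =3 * 824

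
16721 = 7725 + 8996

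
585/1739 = 585/1739 = 0.34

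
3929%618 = 221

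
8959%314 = 167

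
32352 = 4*8088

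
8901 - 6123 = 2778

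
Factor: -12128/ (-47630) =6064/23815=2^4* 5^( - 1 )*11^( - 1)*379^1*433^(- 1) 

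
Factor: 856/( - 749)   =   - 2^3*7^( - 1)=- 8/7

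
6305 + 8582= 14887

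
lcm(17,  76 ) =1292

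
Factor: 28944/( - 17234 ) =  - 14472/8617=- 2^3*3^3*7^( - 1) * 67^1*1231^( - 1 )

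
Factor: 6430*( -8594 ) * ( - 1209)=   66808638780 = 2^2*3^1*5^1*13^1*31^1*643^1*4297^1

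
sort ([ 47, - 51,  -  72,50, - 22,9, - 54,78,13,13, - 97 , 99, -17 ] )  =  [ - 97, - 72,-54,-51, - 22,- 17 , 9, 13,13,47 , 50,78, 99]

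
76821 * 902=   69292542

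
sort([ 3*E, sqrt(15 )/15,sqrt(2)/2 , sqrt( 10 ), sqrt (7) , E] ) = [sqrt(15) /15,sqrt( 2 ) /2, sqrt(7 ),E, sqrt( 10) , 3*E] 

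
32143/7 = 32143/7 = 4591.86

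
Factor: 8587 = 31^1*277^1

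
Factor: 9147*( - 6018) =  - 55046646 = - 2^1*3^2 * 17^1*59^1*3049^1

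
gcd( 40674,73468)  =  2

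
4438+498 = 4936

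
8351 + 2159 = 10510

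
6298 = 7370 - 1072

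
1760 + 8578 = 10338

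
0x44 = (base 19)3B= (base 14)4c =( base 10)68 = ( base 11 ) 62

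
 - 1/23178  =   - 1 + 23177/23178 = - 0.00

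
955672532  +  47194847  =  1002867379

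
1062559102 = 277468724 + 785090378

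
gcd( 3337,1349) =71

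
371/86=371/86=4.31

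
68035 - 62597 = 5438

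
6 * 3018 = 18108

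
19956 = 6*3326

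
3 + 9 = 12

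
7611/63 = 2537/21=120.81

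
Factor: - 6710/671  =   - 10 = - 2^1*5^1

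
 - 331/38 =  - 9 + 11/38 = - 8.71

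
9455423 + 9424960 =18880383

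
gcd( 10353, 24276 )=357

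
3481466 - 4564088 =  - 1082622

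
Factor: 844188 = 2^2*3^1 *103^1  *683^1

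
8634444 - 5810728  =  2823716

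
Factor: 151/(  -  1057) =-7^(  -  1 )=- 1/7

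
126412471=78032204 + 48380267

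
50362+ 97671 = 148033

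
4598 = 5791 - 1193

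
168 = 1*168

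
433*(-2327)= - 1007591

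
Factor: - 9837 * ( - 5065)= 3^2*5^1*1013^1*1093^1 = 49824405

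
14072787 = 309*45543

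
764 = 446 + 318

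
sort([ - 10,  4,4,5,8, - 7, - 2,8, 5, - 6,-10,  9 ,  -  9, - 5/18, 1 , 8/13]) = [ - 10, - 10, - 9, - 7, - 6,-2, - 5/18, 8/13, 1,4,4,  5, 5,8,  8, 9] 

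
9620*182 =1750840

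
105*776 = 81480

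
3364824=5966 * 564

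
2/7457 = 2/7457 = 0.00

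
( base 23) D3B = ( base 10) 6957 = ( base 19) 1053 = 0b1101100101101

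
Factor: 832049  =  71^1*11719^1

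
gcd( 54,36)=18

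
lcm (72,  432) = 432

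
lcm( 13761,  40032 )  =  440352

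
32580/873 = 37 + 31/97= 37.32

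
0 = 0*992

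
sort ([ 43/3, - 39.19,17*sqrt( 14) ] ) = [ - 39.19,43/3, 17*sqrt(14 )] 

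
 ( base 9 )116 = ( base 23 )44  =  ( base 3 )10120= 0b1100000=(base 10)96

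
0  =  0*3331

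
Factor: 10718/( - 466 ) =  - 23 = - 23^1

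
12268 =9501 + 2767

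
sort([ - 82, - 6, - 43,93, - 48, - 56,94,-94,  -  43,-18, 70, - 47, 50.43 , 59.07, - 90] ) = [ - 94, - 90, - 82, - 56, - 48, - 47 , - 43, - 43, - 18, - 6,50.43,59.07,70,93, 94]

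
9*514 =4626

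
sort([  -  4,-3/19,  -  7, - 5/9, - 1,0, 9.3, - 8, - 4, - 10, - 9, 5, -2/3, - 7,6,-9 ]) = [ - 10, - 9 , - 9, - 8, -7, - 7, - 4, - 4, - 1, - 2/3,-5/9 , - 3/19,0,5,  6 , 9.3] 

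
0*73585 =0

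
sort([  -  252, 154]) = [-252,154] 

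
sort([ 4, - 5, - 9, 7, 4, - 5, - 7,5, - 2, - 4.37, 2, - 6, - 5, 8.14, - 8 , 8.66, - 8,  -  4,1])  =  [ - 9,  -  8, - 8 ,-7, - 6, - 5, -5, - 5, -4.37, - 4, - 2, 1, 2, 4,  4, 5, 7, 8.14, 8.66]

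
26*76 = 1976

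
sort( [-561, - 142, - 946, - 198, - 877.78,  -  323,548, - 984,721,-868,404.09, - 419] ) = [ - 984,-946, - 877.78,-868,- 561,-419,- 323, - 198 , - 142, 404.09, 548,721]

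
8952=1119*8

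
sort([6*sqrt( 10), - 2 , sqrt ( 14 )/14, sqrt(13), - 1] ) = [ - 2 , - 1, sqrt(14 )/14,sqrt( 13),  6*sqrt(10)] 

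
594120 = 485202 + 108918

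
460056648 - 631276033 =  - 171219385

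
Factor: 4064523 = 3^1*1354841^1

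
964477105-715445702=249031403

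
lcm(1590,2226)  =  11130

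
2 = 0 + 2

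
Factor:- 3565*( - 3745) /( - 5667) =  - 3^( -1 ) * 5^2 * 7^1*23^1*31^1*107^1*1889^ ( - 1) = - 13350925/5667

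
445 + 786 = 1231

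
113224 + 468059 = 581283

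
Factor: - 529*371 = -196259 = - 7^1*23^2* 53^1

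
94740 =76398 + 18342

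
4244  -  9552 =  - 5308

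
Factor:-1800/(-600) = 3 = 3^1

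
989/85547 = 989/85547 = 0.01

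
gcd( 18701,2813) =1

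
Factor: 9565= 5^1* 1913^1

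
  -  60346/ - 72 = 838 + 5/36 = 838.14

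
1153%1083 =70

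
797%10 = 7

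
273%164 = 109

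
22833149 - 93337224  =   - 70504075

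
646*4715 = 3045890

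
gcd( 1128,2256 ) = 1128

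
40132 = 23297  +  16835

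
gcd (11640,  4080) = 120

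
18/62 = 9/31 = 0.29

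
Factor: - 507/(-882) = 2^( - 1 ) * 3^( - 1 )*7^(- 2 )*13^2 = 169/294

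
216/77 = 216/77 = 2.81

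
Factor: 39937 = 39937^1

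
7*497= 3479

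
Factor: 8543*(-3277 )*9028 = -252742570508 = -2^2*29^1*37^1*61^1 *113^1 *8543^1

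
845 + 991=1836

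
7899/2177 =7899/2177 = 3.63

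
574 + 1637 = 2211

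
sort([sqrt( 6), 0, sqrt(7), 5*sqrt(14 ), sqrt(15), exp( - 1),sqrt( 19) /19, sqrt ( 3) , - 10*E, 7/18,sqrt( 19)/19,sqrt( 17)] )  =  [ - 10*E,0, sqrt(19) /19, sqrt ( 19)/19, exp( - 1), 7/18,sqrt( 3 ) , sqrt( 6),sqrt( 7 ), sqrt( 15),sqrt( 17), 5*sqrt( 14) ] 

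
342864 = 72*4762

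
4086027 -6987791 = -2901764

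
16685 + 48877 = 65562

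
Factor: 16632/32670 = 28/55   =  2^2*5^( - 1 )*7^1*11^(-1)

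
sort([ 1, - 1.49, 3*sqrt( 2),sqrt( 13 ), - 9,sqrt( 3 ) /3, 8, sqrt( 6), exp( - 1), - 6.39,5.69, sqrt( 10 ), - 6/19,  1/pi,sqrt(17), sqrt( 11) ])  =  [ - 9, - 6.39,  -  1.49, - 6/19,1/pi, exp ( - 1), sqrt( 3) /3, 1,sqrt( 6 ), sqrt( 10 ),sqrt( 11), sqrt( 13),sqrt( 17),3*sqrt( 2 ),  5.69,  8 ]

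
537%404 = 133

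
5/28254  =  5/28254 = 0.00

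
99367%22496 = 9383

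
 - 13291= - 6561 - 6730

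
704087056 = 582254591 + 121832465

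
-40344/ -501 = 13448/167 =80.53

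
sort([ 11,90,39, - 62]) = [-62,  11,39, 90 ] 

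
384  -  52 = 332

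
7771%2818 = 2135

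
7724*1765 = 13632860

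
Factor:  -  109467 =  -3^2*12163^1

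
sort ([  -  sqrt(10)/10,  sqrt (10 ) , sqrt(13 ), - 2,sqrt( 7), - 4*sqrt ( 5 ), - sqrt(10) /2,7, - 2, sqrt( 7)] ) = [ - 4*sqrt(5 ), - 2, - 2, - sqrt(10 ) /2, - sqrt( 10 )/10  ,  sqrt(7), sqrt( 7),  sqrt(10 ), sqrt(13 ), 7] 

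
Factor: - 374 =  - 2^1 * 11^1*17^1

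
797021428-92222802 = 704798626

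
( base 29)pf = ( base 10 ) 740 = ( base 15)345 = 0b1011100100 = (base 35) l5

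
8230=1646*5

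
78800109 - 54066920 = 24733189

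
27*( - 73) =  - 1971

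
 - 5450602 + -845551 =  -6296153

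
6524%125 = 24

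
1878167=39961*47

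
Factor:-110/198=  - 3^(-2) * 5^1 = -5/9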